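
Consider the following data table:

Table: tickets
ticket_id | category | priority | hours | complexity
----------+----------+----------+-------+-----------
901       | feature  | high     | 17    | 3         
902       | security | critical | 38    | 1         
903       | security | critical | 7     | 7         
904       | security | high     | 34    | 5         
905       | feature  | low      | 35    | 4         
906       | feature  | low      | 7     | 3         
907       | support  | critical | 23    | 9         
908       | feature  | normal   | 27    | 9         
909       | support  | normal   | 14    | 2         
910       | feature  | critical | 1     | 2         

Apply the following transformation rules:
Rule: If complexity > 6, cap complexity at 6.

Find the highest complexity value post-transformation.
6

Step 1: Original maximum complexity = 9
Step 2: Apply cap at 6
Step 3: 3 records had complexity > 6 and were capped
Step 4: Maximum after transformation = 6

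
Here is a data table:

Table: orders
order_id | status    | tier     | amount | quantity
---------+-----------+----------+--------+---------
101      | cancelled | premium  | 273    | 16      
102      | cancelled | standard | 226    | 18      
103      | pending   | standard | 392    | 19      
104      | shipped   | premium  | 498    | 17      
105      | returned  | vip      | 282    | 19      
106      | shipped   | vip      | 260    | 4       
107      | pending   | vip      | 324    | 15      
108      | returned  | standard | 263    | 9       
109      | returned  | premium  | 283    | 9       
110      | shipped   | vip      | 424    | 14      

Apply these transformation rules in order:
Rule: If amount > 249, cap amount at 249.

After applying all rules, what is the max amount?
249

Step 1: Original maximum amount = 498
Step 2: Apply cap at 249
Step 3: 9 records had amount > 249 and were capped
Step 4: Maximum after transformation = 249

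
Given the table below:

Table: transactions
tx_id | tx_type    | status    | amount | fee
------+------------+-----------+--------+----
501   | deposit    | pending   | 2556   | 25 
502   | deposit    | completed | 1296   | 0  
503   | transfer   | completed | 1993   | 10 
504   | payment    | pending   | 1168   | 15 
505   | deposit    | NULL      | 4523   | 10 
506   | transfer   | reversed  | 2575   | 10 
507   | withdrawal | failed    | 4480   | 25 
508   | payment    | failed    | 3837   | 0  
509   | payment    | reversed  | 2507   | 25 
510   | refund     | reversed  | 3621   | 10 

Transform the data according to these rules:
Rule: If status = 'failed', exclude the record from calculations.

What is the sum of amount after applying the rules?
20239

Step 1: Identify records where status = 'failed'
Step 2: The excluded records sum to 8317
Step 3: Original total amount = 28556
Step 4: Remaining total = 28556 - 8317 = 20239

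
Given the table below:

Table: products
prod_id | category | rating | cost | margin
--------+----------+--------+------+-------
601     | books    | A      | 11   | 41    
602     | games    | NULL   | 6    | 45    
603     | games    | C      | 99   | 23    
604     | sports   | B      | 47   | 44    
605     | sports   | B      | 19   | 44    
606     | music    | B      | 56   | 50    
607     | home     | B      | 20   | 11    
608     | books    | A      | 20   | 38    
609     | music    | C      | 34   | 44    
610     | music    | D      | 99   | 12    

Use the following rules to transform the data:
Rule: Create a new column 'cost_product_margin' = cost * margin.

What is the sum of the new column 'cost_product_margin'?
12366

Step 1: For each record, compute cost * margin
Example calculations:
  11 * 41 = 451
  6 * 45 = 270
  99 * 23 = 2277
  ...
Step 2: Sum all derived values
Step 3: Total = 12366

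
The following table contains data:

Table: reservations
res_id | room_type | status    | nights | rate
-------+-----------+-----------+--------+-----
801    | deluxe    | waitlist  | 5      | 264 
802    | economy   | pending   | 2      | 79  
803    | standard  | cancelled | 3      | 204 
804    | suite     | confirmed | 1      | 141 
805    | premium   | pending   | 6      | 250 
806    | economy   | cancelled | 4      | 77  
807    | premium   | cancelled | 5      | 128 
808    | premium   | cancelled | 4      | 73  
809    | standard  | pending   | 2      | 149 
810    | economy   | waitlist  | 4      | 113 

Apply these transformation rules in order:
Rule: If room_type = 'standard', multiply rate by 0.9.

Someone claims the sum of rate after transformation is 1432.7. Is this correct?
No, the correct result is 1442.7.

Step 1: Calculate the correct sum after transformation
Step 2: Apply multiplier 0.9 to records where room_type = 'standard'
Step 3: Correct result = 1442.7
Step 4: Claimed result = 1432.7
Step 5: 1442.7 ≠ 1432.7
Conclusion: The claimed result is incorrect. The correct answer is 1442.7.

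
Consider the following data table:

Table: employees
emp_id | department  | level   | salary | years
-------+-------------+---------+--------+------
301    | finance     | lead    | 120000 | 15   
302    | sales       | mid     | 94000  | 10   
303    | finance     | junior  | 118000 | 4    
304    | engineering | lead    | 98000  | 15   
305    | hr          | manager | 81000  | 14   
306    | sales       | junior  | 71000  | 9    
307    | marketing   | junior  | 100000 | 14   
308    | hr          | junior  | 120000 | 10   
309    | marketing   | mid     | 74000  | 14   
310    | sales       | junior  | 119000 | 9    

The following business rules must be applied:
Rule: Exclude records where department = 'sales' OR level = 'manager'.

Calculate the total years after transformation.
72

Step 1: Find records where department = 'sales' OR level = 'manager'
Step 2: 4 records match, summing to 42
Step 3: Original sum: 114
Step 4: Remaining sum = 114 - 42 = 72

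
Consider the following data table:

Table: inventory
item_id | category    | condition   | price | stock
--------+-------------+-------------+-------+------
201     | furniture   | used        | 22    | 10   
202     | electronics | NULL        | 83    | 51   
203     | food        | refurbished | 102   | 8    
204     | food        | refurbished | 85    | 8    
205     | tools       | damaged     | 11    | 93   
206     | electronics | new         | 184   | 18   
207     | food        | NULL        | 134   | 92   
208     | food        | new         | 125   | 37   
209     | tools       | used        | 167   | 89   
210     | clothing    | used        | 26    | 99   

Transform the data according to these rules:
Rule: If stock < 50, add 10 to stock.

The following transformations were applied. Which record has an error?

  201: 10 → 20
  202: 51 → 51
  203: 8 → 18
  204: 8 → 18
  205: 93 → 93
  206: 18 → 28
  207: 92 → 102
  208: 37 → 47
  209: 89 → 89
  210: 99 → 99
Record 207 has an error. The correct transformed value should be 92, not 102.

Step 1: Check each record against the rule
Step 2: Record 207 has stock = 92
Step 3: Since 92 >= 50, the bonus should not have been applied
Step 4: Correct value = 92, but claimed value = 102
Conclusion: Record 207 has the error.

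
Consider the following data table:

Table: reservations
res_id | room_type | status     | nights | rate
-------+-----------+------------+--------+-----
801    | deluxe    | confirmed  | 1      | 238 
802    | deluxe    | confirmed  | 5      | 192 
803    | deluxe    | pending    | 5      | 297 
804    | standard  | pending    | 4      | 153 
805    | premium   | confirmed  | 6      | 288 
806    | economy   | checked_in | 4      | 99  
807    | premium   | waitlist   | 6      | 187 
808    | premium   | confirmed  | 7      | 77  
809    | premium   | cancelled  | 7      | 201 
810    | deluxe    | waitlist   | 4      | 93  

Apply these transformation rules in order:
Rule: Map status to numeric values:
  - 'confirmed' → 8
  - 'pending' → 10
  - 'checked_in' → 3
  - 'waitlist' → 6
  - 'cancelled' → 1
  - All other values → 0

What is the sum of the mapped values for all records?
68

Step 1: Apply mapping to each record
Step 2: Count by status:
  'confirmed': 4 records × 8 = 32
  'pending': 2 records × 10 = 20
  'checked_in': 1 records × 3 = 3
  'waitlist': 2 records × 6 = 12
  'cancelled': 1 records × 1 = 1
Step 3: Sum all mapped values = 68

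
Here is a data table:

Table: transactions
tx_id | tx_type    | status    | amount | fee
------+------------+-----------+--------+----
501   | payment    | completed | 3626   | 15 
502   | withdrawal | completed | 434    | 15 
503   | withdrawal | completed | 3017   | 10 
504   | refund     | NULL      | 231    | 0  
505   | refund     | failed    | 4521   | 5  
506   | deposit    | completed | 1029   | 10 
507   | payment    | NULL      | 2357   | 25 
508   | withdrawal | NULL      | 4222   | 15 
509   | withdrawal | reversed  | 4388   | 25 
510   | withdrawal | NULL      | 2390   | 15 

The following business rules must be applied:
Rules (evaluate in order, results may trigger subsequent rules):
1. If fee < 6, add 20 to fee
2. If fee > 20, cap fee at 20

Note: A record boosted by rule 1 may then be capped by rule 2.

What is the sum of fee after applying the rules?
160

Step 1: Apply rule 1 to records with fee < 6
  - 2 records get bonus of 20
  - Of these, 1 records then exceed 20 and get capped
Step 2: Apply rule 2 to records with fee > 20
  - 2 records (original) are capped
Step 3: Calculate final sum = 160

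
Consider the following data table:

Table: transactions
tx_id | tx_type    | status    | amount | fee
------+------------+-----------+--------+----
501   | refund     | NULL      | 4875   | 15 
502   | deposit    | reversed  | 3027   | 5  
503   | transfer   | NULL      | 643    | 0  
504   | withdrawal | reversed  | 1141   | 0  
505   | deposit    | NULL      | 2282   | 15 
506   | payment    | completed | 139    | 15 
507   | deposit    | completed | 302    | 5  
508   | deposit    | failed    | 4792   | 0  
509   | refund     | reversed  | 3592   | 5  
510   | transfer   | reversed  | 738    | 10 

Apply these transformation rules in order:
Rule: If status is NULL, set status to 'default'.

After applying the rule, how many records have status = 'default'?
3

Step 1: Count records where status IS NULL
Step 2: Found 3 records with NULL status
Step 3: These records will have status set to 'default'
Step 4: Records already having status = 'default': 0
Step 5: Answer: 3 + 0 = 3 records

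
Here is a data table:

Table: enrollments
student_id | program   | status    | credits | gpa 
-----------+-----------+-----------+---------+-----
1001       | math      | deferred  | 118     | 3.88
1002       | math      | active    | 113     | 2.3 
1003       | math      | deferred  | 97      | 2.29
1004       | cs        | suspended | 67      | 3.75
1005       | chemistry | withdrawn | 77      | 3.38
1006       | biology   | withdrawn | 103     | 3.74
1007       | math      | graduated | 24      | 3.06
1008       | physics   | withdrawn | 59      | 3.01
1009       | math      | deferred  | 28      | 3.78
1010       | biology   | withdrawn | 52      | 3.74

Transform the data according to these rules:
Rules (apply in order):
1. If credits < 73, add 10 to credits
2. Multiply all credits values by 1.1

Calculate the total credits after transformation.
866.8

Step 1: Apply Rule 1 - Add 10 to records with credits < 73
  - 5 records affected: 230 + (5 × 10) = 280
  - Unaffected records: 508
  - Sum after Rule 1: 788
Step 2: Apply Rule 2 - Multiply all by 1.1
  - 788 × 1.1 = 866.8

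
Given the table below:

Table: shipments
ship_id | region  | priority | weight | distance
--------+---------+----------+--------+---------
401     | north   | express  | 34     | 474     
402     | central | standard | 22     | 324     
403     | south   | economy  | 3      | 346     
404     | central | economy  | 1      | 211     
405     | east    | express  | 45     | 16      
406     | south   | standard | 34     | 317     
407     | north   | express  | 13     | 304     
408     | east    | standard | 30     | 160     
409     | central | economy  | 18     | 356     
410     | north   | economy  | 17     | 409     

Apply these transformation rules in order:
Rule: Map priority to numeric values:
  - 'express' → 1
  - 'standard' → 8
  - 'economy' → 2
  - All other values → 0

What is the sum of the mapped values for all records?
35

Step 1: Apply mapping to each record
Step 2: Count by status:
  'express': 3 records × 1 = 3
  'standard': 3 records × 8 = 24
  'economy': 4 records × 2 = 8
Step 3: Sum all mapped values = 35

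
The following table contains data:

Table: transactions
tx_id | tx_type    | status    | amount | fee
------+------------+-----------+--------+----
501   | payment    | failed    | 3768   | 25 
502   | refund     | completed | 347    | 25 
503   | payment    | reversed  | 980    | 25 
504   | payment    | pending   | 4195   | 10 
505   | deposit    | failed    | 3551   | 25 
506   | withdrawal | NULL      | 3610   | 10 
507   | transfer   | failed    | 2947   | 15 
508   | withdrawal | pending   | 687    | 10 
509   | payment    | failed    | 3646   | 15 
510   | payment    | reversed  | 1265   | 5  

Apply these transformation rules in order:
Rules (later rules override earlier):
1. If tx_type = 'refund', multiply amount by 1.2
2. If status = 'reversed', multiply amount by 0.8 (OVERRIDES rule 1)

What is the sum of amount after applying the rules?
24616.4

Step 1: Rule 2 takes priority for records with status = 'reversed'
  - 2 records: 2245 × 0.8 = 1796.0
Step 2: Rule 1 applies to remaining records with tx_type = 'refund'
  - 1 records: 347 × 1.2 = 416.4
Step 3: Other records unchanged: 22404
Step 4: Final sum = 1796.0 + 416.4 + 22404 = 24616.4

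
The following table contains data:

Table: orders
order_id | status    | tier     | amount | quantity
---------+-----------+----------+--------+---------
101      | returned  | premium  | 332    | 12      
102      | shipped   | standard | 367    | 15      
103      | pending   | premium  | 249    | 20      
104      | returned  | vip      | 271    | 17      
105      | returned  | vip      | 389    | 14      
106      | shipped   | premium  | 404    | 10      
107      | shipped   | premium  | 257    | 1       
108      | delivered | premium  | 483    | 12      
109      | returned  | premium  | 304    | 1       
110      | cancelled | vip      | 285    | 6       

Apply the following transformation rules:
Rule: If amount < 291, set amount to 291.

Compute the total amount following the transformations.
3443

Step 1: 4 records have amount < 291
Step 2: These records originally summed to 1062
Step 3: After setting to minimum: 4 × 291 = 1164
Step 4: Unaffected records sum: 2279
Step 5: Final sum = 1164 + 2279 = 3443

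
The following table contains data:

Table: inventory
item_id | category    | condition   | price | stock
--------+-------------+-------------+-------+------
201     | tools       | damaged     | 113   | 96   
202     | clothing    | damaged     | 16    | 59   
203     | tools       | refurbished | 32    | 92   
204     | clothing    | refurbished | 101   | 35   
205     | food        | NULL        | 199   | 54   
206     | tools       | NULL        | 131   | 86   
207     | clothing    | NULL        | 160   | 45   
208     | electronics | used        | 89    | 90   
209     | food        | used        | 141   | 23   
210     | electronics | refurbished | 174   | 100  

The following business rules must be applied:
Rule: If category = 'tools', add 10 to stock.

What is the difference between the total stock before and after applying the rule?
30

Step 1: Original sum of stock = 680
Step 2: 3 records have category = 'tools'
Step 3: Each affected record changes by 10
Step 4: Total change = 3 × 10 = 30
Step 5: New sum = 680 + 30 = 710
Step 6: Difference = |710 - 680| = 30
        (Sum increased by 30)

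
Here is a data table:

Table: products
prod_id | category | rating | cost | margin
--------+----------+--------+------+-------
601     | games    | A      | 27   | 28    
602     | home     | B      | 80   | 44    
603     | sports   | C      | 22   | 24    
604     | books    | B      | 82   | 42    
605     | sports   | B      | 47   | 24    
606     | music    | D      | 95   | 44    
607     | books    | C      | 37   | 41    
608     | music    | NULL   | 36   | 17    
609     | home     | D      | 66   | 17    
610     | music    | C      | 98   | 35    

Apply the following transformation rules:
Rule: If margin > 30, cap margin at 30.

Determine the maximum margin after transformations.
30

Step 1: Original maximum margin = 44
Step 2: Apply cap at 30
Step 3: 5 records had margin > 30 and were capped
Step 4: Maximum after transformation = 30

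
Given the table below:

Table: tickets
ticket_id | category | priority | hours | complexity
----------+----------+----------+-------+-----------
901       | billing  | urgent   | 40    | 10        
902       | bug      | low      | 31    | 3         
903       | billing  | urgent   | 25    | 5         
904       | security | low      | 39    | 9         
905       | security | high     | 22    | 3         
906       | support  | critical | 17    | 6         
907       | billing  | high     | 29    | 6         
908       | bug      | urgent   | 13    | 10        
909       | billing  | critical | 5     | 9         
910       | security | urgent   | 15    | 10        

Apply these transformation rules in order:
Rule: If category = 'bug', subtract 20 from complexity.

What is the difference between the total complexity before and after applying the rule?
40

Step 1: Original sum of complexity = 71
Step 2: 2 records have category = 'bug'
Step 3: Each affected record changes by -20
Step 4: Total change = 2 × -20 = -40
Step 5: New sum = 71 + -40 = 31
Step 6: Difference = |31 - 71| = 40
        (Sum decreased by 40)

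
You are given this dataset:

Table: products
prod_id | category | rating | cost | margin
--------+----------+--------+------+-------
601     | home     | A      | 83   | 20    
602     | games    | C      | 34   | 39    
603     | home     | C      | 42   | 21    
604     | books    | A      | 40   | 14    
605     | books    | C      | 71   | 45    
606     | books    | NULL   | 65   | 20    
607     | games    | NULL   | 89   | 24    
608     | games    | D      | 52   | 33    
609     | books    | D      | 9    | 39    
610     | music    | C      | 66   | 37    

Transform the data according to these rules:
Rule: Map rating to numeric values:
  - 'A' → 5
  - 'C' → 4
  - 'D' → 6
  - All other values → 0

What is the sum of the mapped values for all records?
38

Step 1: Apply mapping to each record
Step 2: Count by status:
  'A': 2 records × 5 = 10
  'C': 4 records × 4 = 16
  'D': 2 records × 6 = 12
Step 3: Sum all mapped values = 38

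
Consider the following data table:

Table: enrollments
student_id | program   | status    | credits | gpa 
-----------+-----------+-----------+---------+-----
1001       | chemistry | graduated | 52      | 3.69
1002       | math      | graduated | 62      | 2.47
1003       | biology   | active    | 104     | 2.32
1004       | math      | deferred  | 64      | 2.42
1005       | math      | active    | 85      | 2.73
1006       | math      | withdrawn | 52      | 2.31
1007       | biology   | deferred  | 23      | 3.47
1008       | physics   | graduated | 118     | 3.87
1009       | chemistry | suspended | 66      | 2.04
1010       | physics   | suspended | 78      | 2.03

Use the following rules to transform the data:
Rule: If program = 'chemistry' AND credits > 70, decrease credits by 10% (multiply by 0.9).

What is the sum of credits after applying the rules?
704

Step 1: Find records where program = 'chemistry' AND credits > 70
Step 2: 0 records match, summing to 0
Step 3: After multiplier: 0 × 0.9 = 0.0
Step 4: Unaffected records sum: 704
Step 5: Final sum = 0.0 + 704 = 704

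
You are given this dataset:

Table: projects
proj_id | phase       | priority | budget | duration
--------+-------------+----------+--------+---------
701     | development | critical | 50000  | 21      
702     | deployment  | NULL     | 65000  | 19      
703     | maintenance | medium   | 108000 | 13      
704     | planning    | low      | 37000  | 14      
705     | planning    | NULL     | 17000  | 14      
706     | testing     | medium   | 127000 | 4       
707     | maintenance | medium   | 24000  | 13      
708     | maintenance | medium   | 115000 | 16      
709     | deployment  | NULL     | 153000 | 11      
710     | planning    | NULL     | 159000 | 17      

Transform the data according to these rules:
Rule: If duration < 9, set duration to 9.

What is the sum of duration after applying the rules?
147

Step 1: 1 records have duration < 9
Step 2: These records originally summed to 4
Step 3: After setting to minimum: 1 × 9 = 9
Step 4: Unaffected records sum: 138
Step 5: Final sum = 9 + 138 = 147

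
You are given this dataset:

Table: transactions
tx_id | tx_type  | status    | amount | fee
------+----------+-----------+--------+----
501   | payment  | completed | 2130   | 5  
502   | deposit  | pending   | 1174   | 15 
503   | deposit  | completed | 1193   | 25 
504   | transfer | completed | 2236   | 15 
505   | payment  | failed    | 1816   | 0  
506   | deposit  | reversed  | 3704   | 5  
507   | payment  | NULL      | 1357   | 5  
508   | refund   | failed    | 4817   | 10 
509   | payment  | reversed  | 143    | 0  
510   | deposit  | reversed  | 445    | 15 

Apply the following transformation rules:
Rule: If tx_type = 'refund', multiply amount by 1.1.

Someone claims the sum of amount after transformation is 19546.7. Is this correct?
No, the correct result is 19496.7.

Step 1: Calculate the correct sum after transformation
Step 2: Apply multiplier 1.1 to records where tx_type = 'refund'
Step 3: Correct result = 19496.7
Step 4: Claimed result = 19546.7
Step 5: 19496.7 ≠ 19546.7
Conclusion: The claimed result is incorrect. The correct answer is 19496.7.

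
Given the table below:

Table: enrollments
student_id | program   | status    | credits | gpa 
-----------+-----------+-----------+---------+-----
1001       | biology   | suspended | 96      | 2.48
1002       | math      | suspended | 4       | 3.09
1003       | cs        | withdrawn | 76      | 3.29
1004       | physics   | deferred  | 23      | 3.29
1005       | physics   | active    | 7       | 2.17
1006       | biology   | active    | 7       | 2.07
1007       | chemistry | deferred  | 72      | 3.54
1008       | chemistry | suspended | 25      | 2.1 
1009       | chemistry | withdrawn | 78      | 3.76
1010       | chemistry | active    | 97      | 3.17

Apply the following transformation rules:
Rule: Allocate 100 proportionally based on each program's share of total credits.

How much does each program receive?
biology: 21.24, chemistry: 56.08, cs: 15.67, math: 0.82, physics: 6.19

Step 1: Calculate total credits = 485
Step 2: Calculate each program's proportion:
  biology: 103/485 = 21.24% → 21.24
  chemistry: 272/485 = 56.08% → 56.08
  cs: 76/485 = 15.67% → 15.67
  math: 4/485 = 0.82% → 0.82
  physics: 30/485 = 6.19% → 6.19
Step 3: Verify: sum of allocations ≈ 100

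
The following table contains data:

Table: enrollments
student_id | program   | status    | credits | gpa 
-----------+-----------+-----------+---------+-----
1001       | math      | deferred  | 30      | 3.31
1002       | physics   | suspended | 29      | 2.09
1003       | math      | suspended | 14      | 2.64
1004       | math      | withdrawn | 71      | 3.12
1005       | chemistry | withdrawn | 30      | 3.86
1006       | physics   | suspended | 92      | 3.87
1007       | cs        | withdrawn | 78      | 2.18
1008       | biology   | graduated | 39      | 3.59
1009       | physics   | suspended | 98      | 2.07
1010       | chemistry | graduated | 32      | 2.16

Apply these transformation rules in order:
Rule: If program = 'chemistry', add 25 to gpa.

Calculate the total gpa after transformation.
78.89

Step 1: Count records where program = 'chemistry': 2
Step 2: Total bonus added: 2 × 25 = 50
Step 3: Original sum of gpa: 28.89
Step 4: Final sum = 28.89 + 50 = 78.89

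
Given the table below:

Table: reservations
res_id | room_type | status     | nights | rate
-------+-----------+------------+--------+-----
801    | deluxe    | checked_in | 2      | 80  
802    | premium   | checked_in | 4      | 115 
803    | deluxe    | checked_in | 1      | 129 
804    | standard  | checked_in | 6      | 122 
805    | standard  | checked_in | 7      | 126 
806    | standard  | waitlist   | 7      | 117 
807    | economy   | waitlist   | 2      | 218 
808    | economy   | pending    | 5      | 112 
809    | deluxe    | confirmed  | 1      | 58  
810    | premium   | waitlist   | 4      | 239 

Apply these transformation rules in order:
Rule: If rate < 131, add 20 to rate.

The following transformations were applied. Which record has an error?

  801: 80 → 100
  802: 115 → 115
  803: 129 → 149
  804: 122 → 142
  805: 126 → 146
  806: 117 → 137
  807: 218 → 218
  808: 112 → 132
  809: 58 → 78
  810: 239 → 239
Record 802 has an error. The correct transformed value should be 135, not 115.

Step 1: Check each record against the rule
Step 2: Record 802 has rate = 115
Step 3: Since 115 < 131, the bonus should have been applied
Step 4: Correct value = 135, but claimed value = 115
Conclusion: Record 802 has the error.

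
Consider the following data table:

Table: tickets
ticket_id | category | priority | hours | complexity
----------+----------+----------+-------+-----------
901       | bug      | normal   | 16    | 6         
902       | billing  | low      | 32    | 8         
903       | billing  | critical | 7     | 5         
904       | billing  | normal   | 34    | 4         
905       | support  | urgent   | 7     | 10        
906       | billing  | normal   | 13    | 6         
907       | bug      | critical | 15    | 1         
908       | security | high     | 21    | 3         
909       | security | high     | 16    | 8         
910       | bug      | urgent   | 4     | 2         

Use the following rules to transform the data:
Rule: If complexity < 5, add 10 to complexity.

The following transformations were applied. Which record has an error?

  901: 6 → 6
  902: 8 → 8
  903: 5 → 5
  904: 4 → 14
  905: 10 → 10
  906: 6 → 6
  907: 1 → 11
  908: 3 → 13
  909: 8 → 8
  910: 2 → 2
Record 910 has an error. The correct transformed value should be 12, not 2.

Step 1: Check each record against the rule
Step 2: Record 910 has complexity = 2
Step 3: Since 2 < 5, the bonus should have been applied
Step 4: Correct value = 12, but claimed value = 2
Conclusion: Record 910 has the error.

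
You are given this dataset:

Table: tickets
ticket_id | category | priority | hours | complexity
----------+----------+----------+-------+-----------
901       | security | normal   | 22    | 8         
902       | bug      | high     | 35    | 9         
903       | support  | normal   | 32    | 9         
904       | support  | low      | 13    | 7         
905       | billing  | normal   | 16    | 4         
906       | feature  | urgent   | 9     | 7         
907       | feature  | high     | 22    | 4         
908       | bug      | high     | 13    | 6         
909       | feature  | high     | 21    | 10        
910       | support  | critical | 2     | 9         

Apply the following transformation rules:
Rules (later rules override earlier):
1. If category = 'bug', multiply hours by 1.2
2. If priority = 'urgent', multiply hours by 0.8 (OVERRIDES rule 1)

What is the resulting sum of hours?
192.8

Step 1: Rule 2 takes priority for records with priority = 'urgent'
  - 1 records: 9 × 0.8 = 7.2
Step 2: Rule 1 applies to remaining records with category = 'bug'
  - 2 records: 48 × 1.2 = 57.6
Step 3: Other records unchanged: 128
Step 4: Final sum = 7.2 + 57.6 + 128 = 192.8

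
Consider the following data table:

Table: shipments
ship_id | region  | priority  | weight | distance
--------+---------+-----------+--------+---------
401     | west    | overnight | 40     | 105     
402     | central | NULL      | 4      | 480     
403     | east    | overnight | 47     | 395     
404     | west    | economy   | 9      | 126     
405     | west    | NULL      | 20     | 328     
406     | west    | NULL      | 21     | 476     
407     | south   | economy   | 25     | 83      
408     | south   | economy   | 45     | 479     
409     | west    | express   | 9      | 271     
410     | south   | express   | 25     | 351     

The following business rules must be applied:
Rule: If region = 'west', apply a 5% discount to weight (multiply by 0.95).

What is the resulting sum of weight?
240.05

Step 1: Records with region = 'west' have total weight = 99
Step 2: Apply multiplier: 99 × 0.95 = 94.05
Step 3: Other records total: 146
Step 4: Final sum = 94.05 + 146 = 240.05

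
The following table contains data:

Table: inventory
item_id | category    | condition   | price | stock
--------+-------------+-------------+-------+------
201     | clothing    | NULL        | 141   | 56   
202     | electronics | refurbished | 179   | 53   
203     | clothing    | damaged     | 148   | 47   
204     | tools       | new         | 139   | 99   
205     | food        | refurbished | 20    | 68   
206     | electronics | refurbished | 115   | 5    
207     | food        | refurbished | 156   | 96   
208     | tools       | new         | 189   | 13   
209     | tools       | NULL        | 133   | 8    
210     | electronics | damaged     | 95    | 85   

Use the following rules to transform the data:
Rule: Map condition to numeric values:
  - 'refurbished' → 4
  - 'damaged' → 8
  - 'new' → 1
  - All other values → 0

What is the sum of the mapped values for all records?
34

Step 1: Apply mapping to each record
Step 2: Count by status:
  'refurbished': 4 records × 4 = 16
  'damaged': 2 records × 8 = 16
  'new': 2 records × 1 = 2
Step 3: Sum all mapped values = 34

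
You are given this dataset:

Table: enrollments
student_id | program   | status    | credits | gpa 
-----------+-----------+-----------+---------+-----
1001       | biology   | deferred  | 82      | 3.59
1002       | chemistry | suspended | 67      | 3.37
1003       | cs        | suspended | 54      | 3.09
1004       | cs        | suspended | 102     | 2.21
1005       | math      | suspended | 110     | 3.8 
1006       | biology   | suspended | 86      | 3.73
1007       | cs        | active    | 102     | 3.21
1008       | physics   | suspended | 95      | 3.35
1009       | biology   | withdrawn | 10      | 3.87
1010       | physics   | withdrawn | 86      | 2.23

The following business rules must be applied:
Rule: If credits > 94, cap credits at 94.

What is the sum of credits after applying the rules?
761

Step 1: 4 records have credits > 94
Step 2: These records originally summed to 409
Step 3: After capping: 4 × 94 = 376
Step 4: Unaffected records sum: 385
Step 5: Final sum = 376 + 385 = 761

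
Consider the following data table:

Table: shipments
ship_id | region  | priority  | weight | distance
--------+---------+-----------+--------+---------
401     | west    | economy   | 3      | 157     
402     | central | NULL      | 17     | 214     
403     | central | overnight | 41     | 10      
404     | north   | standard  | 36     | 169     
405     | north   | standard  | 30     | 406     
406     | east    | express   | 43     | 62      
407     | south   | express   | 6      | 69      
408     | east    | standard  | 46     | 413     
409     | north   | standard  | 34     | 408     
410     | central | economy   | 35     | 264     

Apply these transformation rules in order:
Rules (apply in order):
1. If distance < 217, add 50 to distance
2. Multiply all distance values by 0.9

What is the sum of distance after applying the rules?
2224.8

Step 1: Apply Rule 1 - Add 50 to records with distance < 217
  - 6 records affected: 681 + (6 × 50) = 981
  - Unaffected records: 1491
  - Sum after Rule 1: 2472
Step 2: Apply Rule 2 - Multiply all by 0.9
  - 2472 × 0.9 = 2224.8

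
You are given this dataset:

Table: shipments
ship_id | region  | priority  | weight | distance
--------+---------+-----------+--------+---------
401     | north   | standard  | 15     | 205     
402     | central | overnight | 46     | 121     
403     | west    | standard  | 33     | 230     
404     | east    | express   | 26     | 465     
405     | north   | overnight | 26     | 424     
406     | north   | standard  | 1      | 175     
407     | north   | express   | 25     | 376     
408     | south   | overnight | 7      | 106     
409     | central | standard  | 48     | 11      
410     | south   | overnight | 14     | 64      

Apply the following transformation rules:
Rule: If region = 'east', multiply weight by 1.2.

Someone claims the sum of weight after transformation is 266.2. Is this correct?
No, the correct result is 246.2.

Step 1: Calculate the correct sum after transformation
Step 2: Apply multiplier 1.2 to records where region = 'east'
Step 3: Correct result = 246.2
Step 4: Claimed result = 266.2
Step 5: 246.2 ≠ 266.2
Conclusion: The claimed result is incorrect. The correct answer is 246.2.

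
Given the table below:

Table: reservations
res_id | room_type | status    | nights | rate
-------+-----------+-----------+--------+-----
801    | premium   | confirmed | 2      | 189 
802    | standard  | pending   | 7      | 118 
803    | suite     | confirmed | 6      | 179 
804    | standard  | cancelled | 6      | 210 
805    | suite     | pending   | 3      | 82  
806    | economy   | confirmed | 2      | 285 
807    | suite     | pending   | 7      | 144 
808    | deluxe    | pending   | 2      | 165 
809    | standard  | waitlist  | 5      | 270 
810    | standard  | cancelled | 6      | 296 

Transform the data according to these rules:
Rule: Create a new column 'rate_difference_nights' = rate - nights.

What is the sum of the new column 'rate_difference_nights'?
1892

Step 1: For each record, compute rate - nights
Example calculations:
  189 - 2 = 187
  118 - 7 = 111
  179 - 6 = 173
  ...
Step 2: Sum all derived values
Step 3: Total = 1892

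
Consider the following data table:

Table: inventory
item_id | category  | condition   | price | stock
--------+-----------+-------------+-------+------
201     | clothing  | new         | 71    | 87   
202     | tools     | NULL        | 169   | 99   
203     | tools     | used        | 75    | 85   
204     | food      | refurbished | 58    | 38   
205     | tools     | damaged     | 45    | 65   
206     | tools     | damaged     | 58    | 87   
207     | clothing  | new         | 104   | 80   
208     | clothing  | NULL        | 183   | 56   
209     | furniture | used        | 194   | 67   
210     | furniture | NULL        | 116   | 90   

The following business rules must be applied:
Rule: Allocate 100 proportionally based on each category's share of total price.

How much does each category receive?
clothing: 33.36, food: 5.41, furniture: 28.89, tools: 32.34

Step 1: Calculate total price = 1073
Step 2: Calculate each category's proportion:
  clothing: 358/1073 = 33.36% → 33.36
  food: 58/1073 = 5.41% → 5.41
  furniture: 310/1073 = 28.89% → 28.89
  tools: 347/1073 = 32.34% → 32.34
Step 3: Verify: sum of allocations ≈ 100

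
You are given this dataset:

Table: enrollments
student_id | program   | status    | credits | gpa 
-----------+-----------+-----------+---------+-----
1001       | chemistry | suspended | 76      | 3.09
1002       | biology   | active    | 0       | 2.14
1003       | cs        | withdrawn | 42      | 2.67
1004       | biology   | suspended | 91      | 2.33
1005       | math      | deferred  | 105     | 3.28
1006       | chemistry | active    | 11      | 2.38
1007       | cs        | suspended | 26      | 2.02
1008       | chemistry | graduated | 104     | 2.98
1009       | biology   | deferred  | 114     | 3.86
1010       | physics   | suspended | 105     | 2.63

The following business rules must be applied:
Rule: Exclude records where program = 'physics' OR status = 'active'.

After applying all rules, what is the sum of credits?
558

Step 1: Find records where program = 'physics' OR status = 'active'
Step 2: 3 records match, summing to 116
Step 3: Original sum: 674
Step 4: Remaining sum = 674 - 116 = 558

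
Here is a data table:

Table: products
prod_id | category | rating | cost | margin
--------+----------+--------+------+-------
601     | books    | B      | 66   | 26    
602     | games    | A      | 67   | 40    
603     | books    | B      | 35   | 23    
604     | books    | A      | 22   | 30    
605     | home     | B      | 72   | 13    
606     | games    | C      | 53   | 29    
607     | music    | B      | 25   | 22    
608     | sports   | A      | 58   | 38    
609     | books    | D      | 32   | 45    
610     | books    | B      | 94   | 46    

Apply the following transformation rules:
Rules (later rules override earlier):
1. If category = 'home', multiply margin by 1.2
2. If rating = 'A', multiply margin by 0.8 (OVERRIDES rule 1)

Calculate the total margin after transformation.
293.0

Step 1: Rule 2 takes priority for records with rating = 'A'
  - 3 records: 108 × 0.8 = 86.4
Step 2: Rule 1 applies to remaining records with category = 'home'
  - 1 records: 13 × 1.2 = 15.6
Step 3: Other records unchanged: 191
Step 4: Final sum = 86.4 + 15.6 + 191 = 293.0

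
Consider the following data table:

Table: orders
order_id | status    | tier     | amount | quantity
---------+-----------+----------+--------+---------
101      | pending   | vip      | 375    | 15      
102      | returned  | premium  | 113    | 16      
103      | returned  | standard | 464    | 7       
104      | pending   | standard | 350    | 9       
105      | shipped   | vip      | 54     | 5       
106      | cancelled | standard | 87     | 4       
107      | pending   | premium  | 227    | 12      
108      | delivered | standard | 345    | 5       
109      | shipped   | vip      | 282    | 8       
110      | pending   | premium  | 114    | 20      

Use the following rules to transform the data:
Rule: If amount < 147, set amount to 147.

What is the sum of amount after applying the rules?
2631

Step 1: 4 records have amount < 147
Step 2: These records originally summed to 368
Step 3: After setting to minimum: 4 × 147 = 588
Step 4: Unaffected records sum: 2043
Step 5: Final sum = 588 + 2043 = 2631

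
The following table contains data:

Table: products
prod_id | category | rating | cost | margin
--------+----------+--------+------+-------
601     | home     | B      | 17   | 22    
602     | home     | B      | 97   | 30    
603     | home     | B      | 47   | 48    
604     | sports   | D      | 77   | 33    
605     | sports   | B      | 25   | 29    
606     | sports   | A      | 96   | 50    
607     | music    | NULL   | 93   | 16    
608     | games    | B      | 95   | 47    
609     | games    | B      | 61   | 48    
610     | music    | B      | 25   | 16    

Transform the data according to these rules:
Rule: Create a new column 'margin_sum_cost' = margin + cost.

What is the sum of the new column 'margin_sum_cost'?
972

Step 1: For each record, compute margin + cost
Example calculations:
  22 + 17 = 39
  30 + 97 = 127
  48 + 47 = 95
  ...
Step 2: Sum all derived values
Step 3: Total = 972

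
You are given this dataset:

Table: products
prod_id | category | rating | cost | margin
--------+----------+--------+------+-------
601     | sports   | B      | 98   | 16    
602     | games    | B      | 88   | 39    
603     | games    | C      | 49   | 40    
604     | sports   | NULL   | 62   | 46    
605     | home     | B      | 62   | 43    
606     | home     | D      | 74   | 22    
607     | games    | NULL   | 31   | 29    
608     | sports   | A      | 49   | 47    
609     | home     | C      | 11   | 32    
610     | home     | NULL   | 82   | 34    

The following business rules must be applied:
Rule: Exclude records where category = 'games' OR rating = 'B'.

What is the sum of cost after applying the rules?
278

Step 1: Find records where category = 'games' OR rating = 'B'
Step 2: 5 records match, summing to 328
Step 3: Original sum: 606
Step 4: Remaining sum = 606 - 328 = 278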